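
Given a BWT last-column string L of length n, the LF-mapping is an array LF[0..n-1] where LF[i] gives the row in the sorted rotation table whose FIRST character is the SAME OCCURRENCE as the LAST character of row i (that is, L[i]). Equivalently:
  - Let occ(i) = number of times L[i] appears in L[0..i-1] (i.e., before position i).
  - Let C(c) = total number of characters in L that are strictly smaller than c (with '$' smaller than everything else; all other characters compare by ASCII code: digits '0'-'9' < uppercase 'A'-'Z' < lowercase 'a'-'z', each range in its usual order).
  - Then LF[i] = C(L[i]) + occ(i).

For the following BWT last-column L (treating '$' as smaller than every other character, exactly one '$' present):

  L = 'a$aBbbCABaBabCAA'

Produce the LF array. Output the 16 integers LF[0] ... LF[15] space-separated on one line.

Char counts: '$':1, 'A':3, 'B':3, 'C':2, 'a':4, 'b':3
C (first-col start): C('$')=0, C('A')=1, C('B')=4, C('C')=7, C('a')=9, C('b')=13
L[0]='a': occ=0, LF[0]=C('a')+0=9+0=9
L[1]='$': occ=0, LF[1]=C('$')+0=0+0=0
L[2]='a': occ=1, LF[2]=C('a')+1=9+1=10
L[3]='B': occ=0, LF[3]=C('B')+0=4+0=4
L[4]='b': occ=0, LF[4]=C('b')+0=13+0=13
L[5]='b': occ=1, LF[5]=C('b')+1=13+1=14
L[6]='C': occ=0, LF[6]=C('C')+0=7+0=7
L[7]='A': occ=0, LF[7]=C('A')+0=1+0=1
L[8]='B': occ=1, LF[8]=C('B')+1=4+1=5
L[9]='a': occ=2, LF[9]=C('a')+2=9+2=11
L[10]='B': occ=2, LF[10]=C('B')+2=4+2=6
L[11]='a': occ=3, LF[11]=C('a')+3=9+3=12
L[12]='b': occ=2, LF[12]=C('b')+2=13+2=15
L[13]='C': occ=1, LF[13]=C('C')+1=7+1=8
L[14]='A': occ=1, LF[14]=C('A')+1=1+1=2
L[15]='A': occ=2, LF[15]=C('A')+2=1+2=3

Answer: 9 0 10 4 13 14 7 1 5 11 6 12 15 8 2 3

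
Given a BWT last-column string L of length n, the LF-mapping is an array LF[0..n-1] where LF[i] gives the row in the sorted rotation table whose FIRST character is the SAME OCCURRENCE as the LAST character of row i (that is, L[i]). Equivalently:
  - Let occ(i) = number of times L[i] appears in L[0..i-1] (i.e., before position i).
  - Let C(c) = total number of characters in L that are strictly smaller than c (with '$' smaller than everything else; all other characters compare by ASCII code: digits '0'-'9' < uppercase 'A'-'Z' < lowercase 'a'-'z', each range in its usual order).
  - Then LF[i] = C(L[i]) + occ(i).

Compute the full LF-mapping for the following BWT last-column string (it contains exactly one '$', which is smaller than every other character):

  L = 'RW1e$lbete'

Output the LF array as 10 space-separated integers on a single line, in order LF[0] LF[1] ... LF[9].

Answer: 2 3 1 5 0 8 4 6 9 7

Derivation:
Char counts: '$':1, '1':1, 'R':1, 'W':1, 'b':1, 'e':3, 'l':1, 't':1
C (first-col start): C('$')=0, C('1')=1, C('R')=2, C('W')=3, C('b')=4, C('e')=5, C('l')=8, C('t')=9
L[0]='R': occ=0, LF[0]=C('R')+0=2+0=2
L[1]='W': occ=0, LF[1]=C('W')+0=3+0=3
L[2]='1': occ=0, LF[2]=C('1')+0=1+0=1
L[3]='e': occ=0, LF[3]=C('e')+0=5+0=5
L[4]='$': occ=0, LF[4]=C('$')+0=0+0=0
L[5]='l': occ=0, LF[5]=C('l')+0=8+0=8
L[6]='b': occ=0, LF[6]=C('b')+0=4+0=4
L[7]='e': occ=1, LF[7]=C('e')+1=5+1=6
L[8]='t': occ=0, LF[8]=C('t')+0=9+0=9
L[9]='e': occ=2, LF[9]=C('e')+2=5+2=7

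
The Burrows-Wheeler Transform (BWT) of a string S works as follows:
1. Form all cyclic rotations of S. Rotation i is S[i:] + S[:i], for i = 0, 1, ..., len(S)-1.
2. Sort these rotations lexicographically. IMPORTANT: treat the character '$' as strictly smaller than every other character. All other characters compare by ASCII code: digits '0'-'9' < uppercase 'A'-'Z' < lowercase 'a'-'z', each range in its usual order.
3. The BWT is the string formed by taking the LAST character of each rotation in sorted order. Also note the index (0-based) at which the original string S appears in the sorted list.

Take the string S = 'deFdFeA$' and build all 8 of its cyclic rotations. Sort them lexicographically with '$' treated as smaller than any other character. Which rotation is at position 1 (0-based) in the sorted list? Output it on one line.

All 8 rotations (rotation i = S[i:]+S[:i]):
  rot[0] = deFdFeA$
  rot[1] = eFdFeA$d
  rot[2] = FdFeA$de
  rot[3] = dFeA$deF
  rot[4] = FeA$deFd
  rot[5] = eA$deFdF
  rot[6] = A$deFdFe
  rot[7] = $deFdFeA
Sorted (with $ < everything):
  sorted[0] = $deFdFeA
  sorted[1] = A$deFdFe
  sorted[2] = FdFeA$de
  sorted[3] = FeA$deFd
  sorted[4] = dFeA$deF
  sorted[5] = deFdFeA$
  sorted[6] = eA$deFdF
  sorted[7] = eFdFeA$d
sorted[1] = A$deFdFe

Answer: A$deFdFe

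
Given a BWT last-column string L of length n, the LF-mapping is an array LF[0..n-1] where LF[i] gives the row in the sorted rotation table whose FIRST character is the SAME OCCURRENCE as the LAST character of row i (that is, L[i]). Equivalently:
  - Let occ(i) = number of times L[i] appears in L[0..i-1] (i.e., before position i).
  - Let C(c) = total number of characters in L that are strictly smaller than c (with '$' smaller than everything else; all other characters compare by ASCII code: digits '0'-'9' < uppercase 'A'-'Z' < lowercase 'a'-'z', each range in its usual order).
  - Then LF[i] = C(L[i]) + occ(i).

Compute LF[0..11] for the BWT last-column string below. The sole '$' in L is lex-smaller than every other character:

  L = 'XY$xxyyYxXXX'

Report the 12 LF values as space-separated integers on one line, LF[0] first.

Char counts: '$':1, 'X':4, 'Y':2, 'x':3, 'y':2
C (first-col start): C('$')=0, C('X')=1, C('Y')=5, C('x')=7, C('y')=10
L[0]='X': occ=0, LF[0]=C('X')+0=1+0=1
L[1]='Y': occ=0, LF[1]=C('Y')+0=5+0=5
L[2]='$': occ=0, LF[2]=C('$')+0=0+0=0
L[3]='x': occ=0, LF[3]=C('x')+0=7+0=7
L[4]='x': occ=1, LF[4]=C('x')+1=7+1=8
L[5]='y': occ=0, LF[5]=C('y')+0=10+0=10
L[6]='y': occ=1, LF[6]=C('y')+1=10+1=11
L[7]='Y': occ=1, LF[7]=C('Y')+1=5+1=6
L[8]='x': occ=2, LF[8]=C('x')+2=7+2=9
L[9]='X': occ=1, LF[9]=C('X')+1=1+1=2
L[10]='X': occ=2, LF[10]=C('X')+2=1+2=3
L[11]='X': occ=3, LF[11]=C('X')+3=1+3=4

Answer: 1 5 0 7 8 10 11 6 9 2 3 4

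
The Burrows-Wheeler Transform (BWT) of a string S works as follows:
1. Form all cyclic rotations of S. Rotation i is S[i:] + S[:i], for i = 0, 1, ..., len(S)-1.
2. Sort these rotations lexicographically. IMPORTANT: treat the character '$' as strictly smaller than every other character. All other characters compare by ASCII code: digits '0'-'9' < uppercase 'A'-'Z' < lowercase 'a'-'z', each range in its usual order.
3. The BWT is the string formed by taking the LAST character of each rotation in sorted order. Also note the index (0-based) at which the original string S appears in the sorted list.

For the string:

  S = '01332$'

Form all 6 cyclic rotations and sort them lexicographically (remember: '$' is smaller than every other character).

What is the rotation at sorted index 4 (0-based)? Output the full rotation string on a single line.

Answer: 32$013

Derivation:
All 6 rotations (rotation i = S[i:]+S[:i]):
  rot[0] = 01332$
  rot[1] = 1332$0
  rot[2] = 332$01
  rot[3] = 32$013
  rot[4] = 2$0133
  rot[5] = $01332
Sorted (with $ < everything):
  sorted[0] = $01332
  sorted[1] = 01332$
  sorted[2] = 1332$0
  sorted[3] = 2$0133
  sorted[4] = 32$013
  sorted[5] = 332$01
sorted[4] = 32$013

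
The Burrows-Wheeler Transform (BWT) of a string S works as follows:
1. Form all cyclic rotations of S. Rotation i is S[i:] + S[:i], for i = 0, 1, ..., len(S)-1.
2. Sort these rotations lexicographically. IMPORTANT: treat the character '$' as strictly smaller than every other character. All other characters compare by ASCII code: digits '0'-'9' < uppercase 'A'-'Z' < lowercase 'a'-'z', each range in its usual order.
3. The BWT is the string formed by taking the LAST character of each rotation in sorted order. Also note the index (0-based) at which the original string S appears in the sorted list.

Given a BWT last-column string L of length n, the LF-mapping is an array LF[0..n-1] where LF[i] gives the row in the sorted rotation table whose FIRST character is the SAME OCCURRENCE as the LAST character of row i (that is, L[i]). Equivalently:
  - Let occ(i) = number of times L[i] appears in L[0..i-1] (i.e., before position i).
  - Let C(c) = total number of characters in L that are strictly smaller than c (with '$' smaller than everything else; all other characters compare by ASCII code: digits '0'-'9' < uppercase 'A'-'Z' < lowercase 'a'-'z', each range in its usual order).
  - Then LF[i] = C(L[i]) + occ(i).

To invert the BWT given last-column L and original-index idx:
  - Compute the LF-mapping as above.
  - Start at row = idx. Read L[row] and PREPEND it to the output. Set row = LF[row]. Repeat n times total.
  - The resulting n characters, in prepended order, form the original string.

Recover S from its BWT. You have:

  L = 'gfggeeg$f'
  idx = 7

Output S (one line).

LF mapping: 5 3 6 7 1 2 8 0 4
Walk LF starting at row 7, prepending L[row]:
  step 1: row=7, L[7]='$', prepend. Next row=LF[7]=0
  step 2: row=0, L[0]='g', prepend. Next row=LF[0]=5
  step 3: row=5, L[5]='e', prepend. Next row=LF[5]=2
  step 4: row=2, L[2]='g', prepend. Next row=LF[2]=6
  step 5: row=6, L[6]='g', prepend. Next row=LF[6]=8
  step 6: row=8, L[8]='f', prepend. Next row=LF[8]=4
  step 7: row=4, L[4]='e', prepend. Next row=LF[4]=1
  step 8: row=1, L[1]='f', prepend. Next row=LF[1]=3
  step 9: row=3, L[3]='g', prepend. Next row=LF[3]=7
Reversed output: gfefggeg$

Answer: gfefggeg$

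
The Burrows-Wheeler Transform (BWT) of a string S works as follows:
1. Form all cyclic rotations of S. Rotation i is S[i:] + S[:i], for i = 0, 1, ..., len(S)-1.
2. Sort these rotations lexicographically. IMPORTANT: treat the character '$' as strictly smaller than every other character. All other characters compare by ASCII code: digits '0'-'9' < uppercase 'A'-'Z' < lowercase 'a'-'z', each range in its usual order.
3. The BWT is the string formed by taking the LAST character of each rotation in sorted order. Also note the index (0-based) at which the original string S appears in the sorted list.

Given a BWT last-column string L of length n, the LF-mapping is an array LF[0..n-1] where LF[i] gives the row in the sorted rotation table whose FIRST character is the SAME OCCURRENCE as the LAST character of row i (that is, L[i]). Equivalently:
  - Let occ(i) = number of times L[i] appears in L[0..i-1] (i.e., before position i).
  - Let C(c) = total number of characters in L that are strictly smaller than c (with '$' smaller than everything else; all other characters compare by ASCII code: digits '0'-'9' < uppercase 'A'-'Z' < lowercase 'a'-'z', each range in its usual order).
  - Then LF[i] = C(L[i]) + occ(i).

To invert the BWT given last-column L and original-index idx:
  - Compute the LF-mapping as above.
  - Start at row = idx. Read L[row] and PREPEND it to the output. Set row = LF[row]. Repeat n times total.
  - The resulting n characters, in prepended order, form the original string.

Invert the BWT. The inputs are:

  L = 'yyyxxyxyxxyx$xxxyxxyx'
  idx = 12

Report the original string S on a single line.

Answer: xyyyxxyxxxyxxxxyxyxy$

Derivation:
LF mapping: 13 14 15 1 2 16 3 17 4 5 18 6 0 7 8 9 19 10 11 20 12
Walk LF starting at row 12, prepending L[row]:
  step 1: row=12, L[12]='$', prepend. Next row=LF[12]=0
  step 2: row=0, L[0]='y', prepend. Next row=LF[0]=13
  step 3: row=13, L[13]='x', prepend. Next row=LF[13]=7
  step 4: row=7, L[7]='y', prepend. Next row=LF[7]=17
  step 5: row=17, L[17]='x', prepend. Next row=LF[17]=10
  step 6: row=10, L[10]='y', prepend. Next row=LF[10]=18
  step 7: row=18, L[18]='x', prepend. Next row=LF[18]=11
  step 8: row=11, L[11]='x', prepend. Next row=LF[11]=6
  step 9: row=6, L[6]='x', prepend. Next row=LF[6]=3
  step 10: row=3, L[3]='x', prepend. Next row=LF[3]=1
  step 11: row=1, L[1]='y', prepend. Next row=LF[1]=14
  step 12: row=14, L[14]='x', prepend. Next row=LF[14]=8
  step 13: row=8, L[8]='x', prepend. Next row=LF[8]=4
  step 14: row=4, L[4]='x', prepend. Next row=LF[4]=2
  step 15: row=2, L[2]='y', prepend. Next row=LF[2]=15
  step 16: row=15, L[15]='x', prepend. Next row=LF[15]=9
  step 17: row=9, L[9]='x', prepend. Next row=LF[9]=5
  step 18: row=5, L[5]='y', prepend. Next row=LF[5]=16
  step 19: row=16, L[16]='y', prepend. Next row=LF[16]=19
  step 20: row=19, L[19]='y', prepend. Next row=LF[19]=20
  step 21: row=20, L[20]='x', prepend. Next row=LF[20]=12
Reversed output: xyyyxxyxxxyxxxxyxyxy$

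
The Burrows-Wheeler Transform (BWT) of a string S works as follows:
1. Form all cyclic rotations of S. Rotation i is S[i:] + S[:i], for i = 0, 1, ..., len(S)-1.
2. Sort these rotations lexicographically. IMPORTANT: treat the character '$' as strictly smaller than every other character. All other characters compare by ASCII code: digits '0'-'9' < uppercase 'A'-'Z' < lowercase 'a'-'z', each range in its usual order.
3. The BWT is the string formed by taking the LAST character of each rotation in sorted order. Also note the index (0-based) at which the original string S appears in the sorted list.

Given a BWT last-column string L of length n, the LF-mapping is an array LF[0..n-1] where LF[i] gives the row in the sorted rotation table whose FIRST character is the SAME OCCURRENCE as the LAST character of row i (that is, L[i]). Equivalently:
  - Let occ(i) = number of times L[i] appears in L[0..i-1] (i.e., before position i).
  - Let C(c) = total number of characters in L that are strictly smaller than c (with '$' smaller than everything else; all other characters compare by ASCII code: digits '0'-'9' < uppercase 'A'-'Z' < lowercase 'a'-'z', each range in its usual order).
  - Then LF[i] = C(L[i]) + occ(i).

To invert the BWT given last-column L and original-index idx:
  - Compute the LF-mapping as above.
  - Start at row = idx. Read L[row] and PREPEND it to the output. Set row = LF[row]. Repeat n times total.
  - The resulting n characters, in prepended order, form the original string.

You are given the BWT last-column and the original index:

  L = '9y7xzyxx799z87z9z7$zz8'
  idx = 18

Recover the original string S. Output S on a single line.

Answer: zy77999y8x8zzzz7zx7x9$

Derivation:
LF mapping: 7 14 1 11 16 15 12 13 2 8 9 17 5 3 18 10 19 4 0 20 21 6
Walk LF starting at row 18, prepending L[row]:
  step 1: row=18, L[18]='$', prepend. Next row=LF[18]=0
  step 2: row=0, L[0]='9', prepend. Next row=LF[0]=7
  step 3: row=7, L[7]='x', prepend. Next row=LF[7]=13
  step 4: row=13, L[13]='7', prepend. Next row=LF[13]=3
  step 5: row=3, L[3]='x', prepend. Next row=LF[3]=11
  step 6: row=11, L[11]='z', prepend. Next row=LF[11]=17
  step 7: row=17, L[17]='7', prepend. Next row=LF[17]=4
  step 8: row=4, L[4]='z', prepend. Next row=LF[4]=16
  step 9: row=16, L[16]='z', prepend. Next row=LF[16]=19
  step 10: row=19, L[19]='z', prepend. Next row=LF[19]=20
  step 11: row=20, L[20]='z', prepend. Next row=LF[20]=21
  step 12: row=21, L[21]='8', prepend. Next row=LF[21]=6
  step 13: row=6, L[6]='x', prepend. Next row=LF[6]=12
  step 14: row=12, L[12]='8', prepend. Next row=LF[12]=5
  step 15: row=5, L[5]='y', prepend. Next row=LF[5]=15
  step 16: row=15, L[15]='9', prepend. Next row=LF[15]=10
  step 17: row=10, L[10]='9', prepend. Next row=LF[10]=9
  step 18: row=9, L[9]='9', prepend. Next row=LF[9]=8
  step 19: row=8, L[8]='7', prepend. Next row=LF[8]=2
  step 20: row=2, L[2]='7', prepend. Next row=LF[2]=1
  step 21: row=1, L[1]='y', prepend. Next row=LF[1]=14
  step 22: row=14, L[14]='z', prepend. Next row=LF[14]=18
Reversed output: zy77999y8x8zzzz7zx7x9$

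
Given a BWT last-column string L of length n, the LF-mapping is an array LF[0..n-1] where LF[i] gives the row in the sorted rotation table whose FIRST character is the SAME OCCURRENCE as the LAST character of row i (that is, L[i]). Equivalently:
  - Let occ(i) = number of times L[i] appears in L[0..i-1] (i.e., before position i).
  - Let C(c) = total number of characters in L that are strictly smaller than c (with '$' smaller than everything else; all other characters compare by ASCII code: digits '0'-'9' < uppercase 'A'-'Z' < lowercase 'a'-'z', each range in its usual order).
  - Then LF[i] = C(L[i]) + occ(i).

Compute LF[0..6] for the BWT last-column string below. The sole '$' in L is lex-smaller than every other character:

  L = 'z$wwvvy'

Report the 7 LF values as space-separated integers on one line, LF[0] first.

Answer: 6 0 3 4 1 2 5

Derivation:
Char counts: '$':1, 'v':2, 'w':2, 'y':1, 'z':1
C (first-col start): C('$')=0, C('v')=1, C('w')=3, C('y')=5, C('z')=6
L[0]='z': occ=0, LF[0]=C('z')+0=6+0=6
L[1]='$': occ=0, LF[1]=C('$')+0=0+0=0
L[2]='w': occ=0, LF[2]=C('w')+0=3+0=3
L[3]='w': occ=1, LF[3]=C('w')+1=3+1=4
L[4]='v': occ=0, LF[4]=C('v')+0=1+0=1
L[5]='v': occ=1, LF[5]=C('v')+1=1+1=2
L[6]='y': occ=0, LF[6]=C('y')+0=5+0=5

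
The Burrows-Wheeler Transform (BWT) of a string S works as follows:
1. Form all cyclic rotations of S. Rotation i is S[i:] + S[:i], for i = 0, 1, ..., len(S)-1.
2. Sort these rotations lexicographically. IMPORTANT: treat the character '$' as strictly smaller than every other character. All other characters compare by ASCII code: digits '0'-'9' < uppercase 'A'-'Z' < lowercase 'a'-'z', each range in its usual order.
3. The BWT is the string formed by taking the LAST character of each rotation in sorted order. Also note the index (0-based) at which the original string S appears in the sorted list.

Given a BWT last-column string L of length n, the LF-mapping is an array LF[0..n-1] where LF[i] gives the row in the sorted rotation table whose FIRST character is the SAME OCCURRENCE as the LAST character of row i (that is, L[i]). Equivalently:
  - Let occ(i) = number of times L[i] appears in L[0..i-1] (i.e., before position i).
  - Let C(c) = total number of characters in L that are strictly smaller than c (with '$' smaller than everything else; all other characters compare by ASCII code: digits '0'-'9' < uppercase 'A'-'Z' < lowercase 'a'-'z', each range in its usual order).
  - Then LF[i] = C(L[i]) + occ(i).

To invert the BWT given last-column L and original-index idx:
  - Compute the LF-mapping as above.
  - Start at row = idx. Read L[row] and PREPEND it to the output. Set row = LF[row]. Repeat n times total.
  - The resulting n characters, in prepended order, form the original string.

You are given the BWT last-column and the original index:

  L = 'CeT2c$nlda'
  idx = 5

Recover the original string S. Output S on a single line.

Answer: candle2TC$

Derivation:
LF mapping: 2 7 3 1 5 0 9 8 6 4
Walk LF starting at row 5, prepending L[row]:
  step 1: row=5, L[5]='$', prepend. Next row=LF[5]=0
  step 2: row=0, L[0]='C', prepend. Next row=LF[0]=2
  step 3: row=2, L[2]='T', prepend. Next row=LF[2]=3
  step 4: row=3, L[3]='2', prepend. Next row=LF[3]=1
  step 5: row=1, L[1]='e', prepend. Next row=LF[1]=7
  step 6: row=7, L[7]='l', prepend. Next row=LF[7]=8
  step 7: row=8, L[8]='d', prepend. Next row=LF[8]=6
  step 8: row=6, L[6]='n', prepend. Next row=LF[6]=9
  step 9: row=9, L[9]='a', prepend. Next row=LF[9]=4
  step 10: row=4, L[4]='c', prepend. Next row=LF[4]=5
Reversed output: candle2TC$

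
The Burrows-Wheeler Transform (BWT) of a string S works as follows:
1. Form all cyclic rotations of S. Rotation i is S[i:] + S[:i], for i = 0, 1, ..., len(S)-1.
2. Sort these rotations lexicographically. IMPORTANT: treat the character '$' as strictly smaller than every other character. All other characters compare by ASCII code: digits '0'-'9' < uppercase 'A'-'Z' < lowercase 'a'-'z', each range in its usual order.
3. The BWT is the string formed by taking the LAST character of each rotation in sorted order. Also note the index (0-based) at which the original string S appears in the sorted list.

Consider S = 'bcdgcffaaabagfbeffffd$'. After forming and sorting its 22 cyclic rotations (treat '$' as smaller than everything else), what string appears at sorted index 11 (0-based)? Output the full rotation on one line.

All 22 rotations (rotation i = S[i:]+S[:i]):
  rot[0] = bcdgcffaaabagfbeffffd$
  rot[1] = cdgcffaaabagfbeffffd$b
  rot[2] = dgcffaaabagfbeffffd$bc
  rot[3] = gcffaaabagfbeffffd$bcd
  rot[4] = cffaaabagfbeffffd$bcdg
  rot[5] = ffaaabagfbeffffd$bcdgc
  rot[6] = faaabagfbeffffd$bcdgcf
  rot[7] = aaabagfbeffffd$bcdgcff
  rot[8] = aabagfbeffffd$bcdgcffa
  rot[9] = abagfbeffffd$bcdgcffaa
  rot[10] = bagfbeffffd$bcdgcffaaa
  rot[11] = agfbeffffd$bcdgcffaaab
  rot[12] = gfbeffffd$bcdgcffaaaba
  rot[13] = fbeffffd$bcdgcffaaabag
  rot[14] = beffffd$bcdgcffaaabagf
  rot[15] = effffd$bcdgcffaaabagfb
  rot[16] = ffffd$bcdgcffaaabagfbe
  rot[17] = fffd$bcdgcffaaabagfbef
  rot[18] = ffd$bcdgcffaaabagfbeff
  rot[19] = fd$bcdgcffaaabagfbefff
  rot[20] = d$bcdgcffaaabagfbeffff
  rot[21] = $bcdgcffaaabagfbeffffd
Sorted (with $ < everything):
  sorted[0] = $bcdgcffaaabagfbeffffd
  sorted[1] = aaabagfbeffffd$bcdgcff
  sorted[2] = aabagfbeffffd$bcdgcffa
  sorted[3] = abagfbeffffd$bcdgcffaa
  sorted[4] = agfbeffffd$bcdgcffaaab
  sorted[5] = bagfbeffffd$bcdgcffaaa
  sorted[6] = bcdgcffaaabagfbeffffd$
  sorted[7] = beffffd$bcdgcffaaabagf
  sorted[8] = cdgcffaaabagfbeffffd$b
  sorted[9] = cffaaabagfbeffffd$bcdg
  sorted[10] = d$bcdgcffaaabagfbeffff
  sorted[11] = dgcffaaabagfbeffffd$bc
  sorted[12] = effffd$bcdgcffaaabagfb
  sorted[13] = faaabagfbeffffd$bcdgcf
  sorted[14] = fbeffffd$bcdgcffaaabag
  sorted[15] = fd$bcdgcffaaabagfbefff
  sorted[16] = ffaaabagfbeffffd$bcdgc
  sorted[17] = ffd$bcdgcffaaabagfbeff
  sorted[18] = fffd$bcdgcffaaabagfbef
  sorted[19] = ffffd$bcdgcffaaabagfbe
  sorted[20] = gcffaaabagfbeffffd$bcd
  sorted[21] = gfbeffffd$bcdgcffaaaba
sorted[11] = dgcffaaabagfbeffffd$bc

Answer: dgcffaaabagfbeffffd$bc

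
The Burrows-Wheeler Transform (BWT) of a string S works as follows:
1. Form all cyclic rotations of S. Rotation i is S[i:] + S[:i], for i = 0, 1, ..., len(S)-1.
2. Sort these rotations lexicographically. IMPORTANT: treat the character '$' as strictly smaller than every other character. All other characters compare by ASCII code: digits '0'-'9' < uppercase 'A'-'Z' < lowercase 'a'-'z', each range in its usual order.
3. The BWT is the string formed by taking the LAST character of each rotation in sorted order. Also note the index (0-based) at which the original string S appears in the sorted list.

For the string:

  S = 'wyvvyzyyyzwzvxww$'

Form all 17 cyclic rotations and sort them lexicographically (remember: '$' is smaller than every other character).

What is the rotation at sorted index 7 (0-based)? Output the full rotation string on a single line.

All 17 rotations (rotation i = S[i:]+S[:i]):
  rot[0] = wyvvyzyyyzwzvxww$
  rot[1] = yvvyzyyyzwzvxww$w
  rot[2] = vvyzyyyzwzvxww$wy
  rot[3] = vyzyyyzwzvxww$wyv
  rot[4] = yzyyyzwzvxww$wyvv
  rot[5] = zyyyzwzvxww$wyvvy
  rot[6] = yyyzwzvxww$wyvvyz
  rot[7] = yyzwzvxww$wyvvyzy
  rot[8] = yzwzvxww$wyvvyzyy
  rot[9] = zwzvxww$wyvvyzyyy
  rot[10] = wzvxww$wyvvyzyyyz
  rot[11] = zvxww$wyvvyzyyyzw
  rot[12] = vxww$wyvvyzyyyzwz
  rot[13] = xww$wyvvyzyyyzwzv
  rot[14] = ww$wyvvyzyyyzwzvx
  rot[15] = w$wyvvyzyyyzwzvxw
  rot[16] = $wyvvyzyyyzwzvxww
Sorted (with $ < everything):
  sorted[0] = $wyvvyzyyyzwzvxww
  sorted[1] = vvyzyyyzwzvxww$wy
  sorted[2] = vxww$wyvvyzyyyzwz
  sorted[3] = vyzyyyzwzvxww$wyv
  sorted[4] = w$wyvvyzyyyzwzvxw
  sorted[5] = ww$wyvvyzyyyzwzvx
  sorted[6] = wyvvyzyyyzwzvxww$
  sorted[7] = wzvxww$wyvvyzyyyz
  sorted[8] = xww$wyvvyzyyyzwzv
  sorted[9] = yvvyzyyyzwzvxww$w
  sorted[10] = yyyzwzvxww$wyvvyz
  sorted[11] = yyzwzvxww$wyvvyzy
  sorted[12] = yzwzvxww$wyvvyzyy
  sorted[13] = yzyyyzwzvxww$wyvv
  sorted[14] = zvxww$wyvvyzyyyzw
  sorted[15] = zwzvxww$wyvvyzyyy
  sorted[16] = zyyyzwzvxww$wyvvy
sorted[7] = wzvxww$wyvvyzyyyz

Answer: wzvxww$wyvvyzyyyz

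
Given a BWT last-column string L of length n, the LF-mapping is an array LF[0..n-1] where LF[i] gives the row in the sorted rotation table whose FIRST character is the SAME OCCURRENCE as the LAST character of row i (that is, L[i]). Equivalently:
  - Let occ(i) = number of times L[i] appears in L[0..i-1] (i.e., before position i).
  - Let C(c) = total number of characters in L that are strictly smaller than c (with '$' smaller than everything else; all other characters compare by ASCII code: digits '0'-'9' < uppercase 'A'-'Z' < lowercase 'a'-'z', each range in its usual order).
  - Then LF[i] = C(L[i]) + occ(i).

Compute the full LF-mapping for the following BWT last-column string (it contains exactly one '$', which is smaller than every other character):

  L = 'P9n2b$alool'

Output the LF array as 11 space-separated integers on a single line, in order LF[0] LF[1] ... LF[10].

Char counts: '$':1, '2':1, '9':1, 'P':1, 'a':1, 'b':1, 'l':2, 'n':1, 'o':2
C (first-col start): C('$')=0, C('2')=1, C('9')=2, C('P')=3, C('a')=4, C('b')=5, C('l')=6, C('n')=8, C('o')=9
L[0]='P': occ=0, LF[0]=C('P')+0=3+0=3
L[1]='9': occ=0, LF[1]=C('9')+0=2+0=2
L[2]='n': occ=0, LF[2]=C('n')+0=8+0=8
L[3]='2': occ=0, LF[3]=C('2')+0=1+0=1
L[4]='b': occ=0, LF[4]=C('b')+0=5+0=5
L[5]='$': occ=0, LF[5]=C('$')+0=0+0=0
L[6]='a': occ=0, LF[6]=C('a')+0=4+0=4
L[7]='l': occ=0, LF[7]=C('l')+0=6+0=6
L[8]='o': occ=0, LF[8]=C('o')+0=9+0=9
L[9]='o': occ=1, LF[9]=C('o')+1=9+1=10
L[10]='l': occ=1, LF[10]=C('l')+1=6+1=7

Answer: 3 2 8 1 5 0 4 6 9 10 7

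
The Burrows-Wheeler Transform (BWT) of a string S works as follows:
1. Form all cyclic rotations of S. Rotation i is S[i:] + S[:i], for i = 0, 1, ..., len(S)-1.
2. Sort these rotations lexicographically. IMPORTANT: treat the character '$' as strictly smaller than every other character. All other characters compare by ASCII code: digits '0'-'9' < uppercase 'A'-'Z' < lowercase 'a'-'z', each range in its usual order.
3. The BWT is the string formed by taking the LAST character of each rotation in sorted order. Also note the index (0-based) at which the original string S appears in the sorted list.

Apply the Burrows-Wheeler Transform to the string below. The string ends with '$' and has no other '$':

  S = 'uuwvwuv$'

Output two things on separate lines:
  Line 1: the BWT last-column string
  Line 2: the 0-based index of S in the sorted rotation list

Answer: v$wuuwvu
1

Derivation:
All 8 rotations (rotation i = S[i:]+S[:i]):
  rot[0] = uuwvwuv$
  rot[1] = uwvwuv$u
  rot[2] = wvwuv$uu
  rot[3] = vwuv$uuw
  rot[4] = wuv$uuwv
  rot[5] = uv$uuwvw
  rot[6] = v$uuwvwu
  rot[7] = $uuwvwuv
Sorted (with $ < everything):
  sorted[0] = $uuwvwuv  (last char: 'v')
  sorted[1] = uuwvwuv$  (last char: '$')
  sorted[2] = uv$uuwvw  (last char: 'w')
  sorted[3] = uwvwuv$u  (last char: 'u')
  sorted[4] = v$uuwvwu  (last char: 'u')
  sorted[5] = vwuv$uuw  (last char: 'w')
  sorted[6] = wuv$uuwv  (last char: 'v')
  sorted[7] = wvwuv$uu  (last char: 'u')
Last column: v$wuuwvu
Original string S is at sorted index 1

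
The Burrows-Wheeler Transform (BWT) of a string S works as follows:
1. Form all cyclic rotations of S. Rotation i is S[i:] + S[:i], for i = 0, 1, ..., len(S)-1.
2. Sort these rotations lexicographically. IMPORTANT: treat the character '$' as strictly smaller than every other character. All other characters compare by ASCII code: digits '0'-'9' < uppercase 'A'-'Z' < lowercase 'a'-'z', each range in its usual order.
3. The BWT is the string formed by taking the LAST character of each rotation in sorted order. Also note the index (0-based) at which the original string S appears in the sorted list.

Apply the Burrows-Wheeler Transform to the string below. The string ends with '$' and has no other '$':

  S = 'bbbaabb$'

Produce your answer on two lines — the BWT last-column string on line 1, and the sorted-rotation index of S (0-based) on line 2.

All 8 rotations (rotation i = S[i:]+S[:i]):
  rot[0] = bbbaabb$
  rot[1] = bbaabb$b
  rot[2] = baabb$bb
  rot[3] = aabb$bbb
  rot[4] = abb$bbba
  rot[5] = bb$bbbaa
  rot[6] = b$bbbaab
  rot[7] = $bbbaabb
Sorted (with $ < everything):
  sorted[0] = $bbbaabb  (last char: 'b')
  sorted[1] = aabb$bbb  (last char: 'b')
  sorted[2] = abb$bbba  (last char: 'a')
  sorted[3] = b$bbbaab  (last char: 'b')
  sorted[4] = baabb$bb  (last char: 'b')
  sorted[5] = bb$bbbaa  (last char: 'a')
  sorted[6] = bbaabb$b  (last char: 'b')
  sorted[7] = bbbaabb$  (last char: '$')
Last column: bbabbab$
Original string S is at sorted index 7

Answer: bbabbab$
7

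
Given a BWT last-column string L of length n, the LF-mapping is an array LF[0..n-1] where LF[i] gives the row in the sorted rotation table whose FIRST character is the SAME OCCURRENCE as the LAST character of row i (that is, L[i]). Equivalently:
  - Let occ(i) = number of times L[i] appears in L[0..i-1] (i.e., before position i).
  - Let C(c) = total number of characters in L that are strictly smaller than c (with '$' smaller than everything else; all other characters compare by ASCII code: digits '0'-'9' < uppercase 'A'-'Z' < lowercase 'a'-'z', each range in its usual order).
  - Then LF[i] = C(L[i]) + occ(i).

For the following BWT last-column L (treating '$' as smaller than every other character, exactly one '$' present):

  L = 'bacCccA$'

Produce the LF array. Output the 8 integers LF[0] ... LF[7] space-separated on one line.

Answer: 4 3 5 2 6 7 1 0

Derivation:
Char counts: '$':1, 'A':1, 'C':1, 'a':1, 'b':1, 'c':3
C (first-col start): C('$')=0, C('A')=1, C('C')=2, C('a')=3, C('b')=4, C('c')=5
L[0]='b': occ=0, LF[0]=C('b')+0=4+0=4
L[1]='a': occ=0, LF[1]=C('a')+0=3+0=3
L[2]='c': occ=0, LF[2]=C('c')+0=5+0=5
L[3]='C': occ=0, LF[3]=C('C')+0=2+0=2
L[4]='c': occ=1, LF[4]=C('c')+1=5+1=6
L[5]='c': occ=2, LF[5]=C('c')+2=5+2=7
L[6]='A': occ=0, LF[6]=C('A')+0=1+0=1
L[7]='$': occ=0, LF[7]=C('$')+0=0+0=0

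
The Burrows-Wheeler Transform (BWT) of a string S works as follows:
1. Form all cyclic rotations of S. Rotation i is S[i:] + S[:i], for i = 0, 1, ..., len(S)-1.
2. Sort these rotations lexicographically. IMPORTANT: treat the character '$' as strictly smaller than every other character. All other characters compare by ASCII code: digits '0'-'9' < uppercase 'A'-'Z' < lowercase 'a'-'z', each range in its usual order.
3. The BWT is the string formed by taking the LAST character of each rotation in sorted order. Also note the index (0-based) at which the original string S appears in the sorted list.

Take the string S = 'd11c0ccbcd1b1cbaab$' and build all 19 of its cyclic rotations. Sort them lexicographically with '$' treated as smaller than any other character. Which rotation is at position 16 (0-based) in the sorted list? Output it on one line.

Answer: cd1b1cbaab$d11c0ccb

Derivation:
All 19 rotations (rotation i = S[i:]+S[:i]):
  rot[0] = d11c0ccbcd1b1cbaab$
  rot[1] = 11c0ccbcd1b1cbaab$d
  rot[2] = 1c0ccbcd1b1cbaab$d1
  rot[3] = c0ccbcd1b1cbaab$d11
  rot[4] = 0ccbcd1b1cbaab$d11c
  rot[5] = ccbcd1b1cbaab$d11c0
  rot[6] = cbcd1b1cbaab$d11c0c
  rot[7] = bcd1b1cbaab$d11c0cc
  rot[8] = cd1b1cbaab$d11c0ccb
  rot[9] = d1b1cbaab$d11c0ccbc
  rot[10] = 1b1cbaab$d11c0ccbcd
  rot[11] = b1cbaab$d11c0ccbcd1
  rot[12] = 1cbaab$d11c0ccbcd1b
  rot[13] = cbaab$d11c0ccbcd1b1
  rot[14] = baab$d11c0ccbcd1b1c
  rot[15] = aab$d11c0ccbcd1b1cb
  rot[16] = ab$d11c0ccbcd1b1cba
  rot[17] = b$d11c0ccbcd1b1cbaa
  rot[18] = $d11c0ccbcd1b1cbaab
Sorted (with $ < everything):
  sorted[0] = $d11c0ccbcd1b1cbaab
  sorted[1] = 0ccbcd1b1cbaab$d11c
  sorted[2] = 11c0ccbcd1b1cbaab$d
  sorted[3] = 1b1cbaab$d11c0ccbcd
  sorted[4] = 1c0ccbcd1b1cbaab$d1
  sorted[5] = 1cbaab$d11c0ccbcd1b
  sorted[6] = aab$d11c0ccbcd1b1cb
  sorted[7] = ab$d11c0ccbcd1b1cba
  sorted[8] = b$d11c0ccbcd1b1cbaa
  sorted[9] = b1cbaab$d11c0ccbcd1
  sorted[10] = baab$d11c0ccbcd1b1c
  sorted[11] = bcd1b1cbaab$d11c0cc
  sorted[12] = c0ccbcd1b1cbaab$d11
  sorted[13] = cbaab$d11c0ccbcd1b1
  sorted[14] = cbcd1b1cbaab$d11c0c
  sorted[15] = ccbcd1b1cbaab$d11c0
  sorted[16] = cd1b1cbaab$d11c0ccb
  sorted[17] = d11c0ccbcd1b1cbaab$
  sorted[18] = d1b1cbaab$d11c0ccbc
sorted[16] = cd1b1cbaab$d11c0ccb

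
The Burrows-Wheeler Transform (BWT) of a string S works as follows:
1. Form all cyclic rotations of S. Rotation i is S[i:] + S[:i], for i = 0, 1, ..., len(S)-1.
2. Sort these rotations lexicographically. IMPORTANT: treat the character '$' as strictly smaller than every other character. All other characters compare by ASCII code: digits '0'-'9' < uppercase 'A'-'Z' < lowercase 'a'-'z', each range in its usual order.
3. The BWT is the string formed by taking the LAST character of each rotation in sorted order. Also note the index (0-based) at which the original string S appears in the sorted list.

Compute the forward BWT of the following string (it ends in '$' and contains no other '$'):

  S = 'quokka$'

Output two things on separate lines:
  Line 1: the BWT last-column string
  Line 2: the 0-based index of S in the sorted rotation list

All 7 rotations (rotation i = S[i:]+S[:i]):
  rot[0] = quokka$
  rot[1] = uokka$q
  rot[2] = okka$qu
  rot[3] = kka$quo
  rot[4] = ka$quok
  rot[5] = a$quokk
  rot[6] = $quokka
Sorted (with $ < everything):
  sorted[0] = $quokka  (last char: 'a')
  sorted[1] = a$quokk  (last char: 'k')
  sorted[2] = ka$quok  (last char: 'k')
  sorted[3] = kka$quo  (last char: 'o')
  sorted[4] = okka$qu  (last char: 'u')
  sorted[5] = quokka$  (last char: '$')
  sorted[6] = uokka$q  (last char: 'q')
Last column: akkou$q
Original string S is at sorted index 5

Answer: akkou$q
5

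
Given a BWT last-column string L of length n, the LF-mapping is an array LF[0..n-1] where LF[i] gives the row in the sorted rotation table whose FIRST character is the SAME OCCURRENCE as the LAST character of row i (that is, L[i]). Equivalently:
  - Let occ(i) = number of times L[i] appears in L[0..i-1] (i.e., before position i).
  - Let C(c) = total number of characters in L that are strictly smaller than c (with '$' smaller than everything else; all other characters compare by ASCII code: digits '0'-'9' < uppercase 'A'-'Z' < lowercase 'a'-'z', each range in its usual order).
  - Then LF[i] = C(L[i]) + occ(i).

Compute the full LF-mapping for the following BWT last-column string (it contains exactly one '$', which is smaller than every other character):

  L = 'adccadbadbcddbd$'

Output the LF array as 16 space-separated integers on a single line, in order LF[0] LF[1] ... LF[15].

Answer: 1 10 7 8 2 11 4 3 12 5 9 13 14 6 15 0

Derivation:
Char counts: '$':1, 'a':3, 'b':3, 'c':3, 'd':6
C (first-col start): C('$')=0, C('a')=1, C('b')=4, C('c')=7, C('d')=10
L[0]='a': occ=0, LF[0]=C('a')+0=1+0=1
L[1]='d': occ=0, LF[1]=C('d')+0=10+0=10
L[2]='c': occ=0, LF[2]=C('c')+0=7+0=7
L[3]='c': occ=1, LF[3]=C('c')+1=7+1=8
L[4]='a': occ=1, LF[4]=C('a')+1=1+1=2
L[5]='d': occ=1, LF[5]=C('d')+1=10+1=11
L[6]='b': occ=0, LF[6]=C('b')+0=4+0=4
L[7]='a': occ=2, LF[7]=C('a')+2=1+2=3
L[8]='d': occ=2, LF[8]=C('d')+2=10+2=12
L[9]='b': occ=1, LF[9]=C('b')+1=4+1=5
L[10]='c': occ=2, LF[10]=C('c')+2=7+2=9
L[11]='d': occ=3, LF[11]=C('d')+3=10+3=13
L[12]='d': occ=4, LF[12]=C('d')+4=10+4=14
L[13]='b': occ=2, LF[13]=C('b')+2=4+2=6
L[14]='d': occ=5, LF[14]=C('d')+5=10+5=15
L[15]='$': occ=0, LF[15]=C('$')+0=0+0=0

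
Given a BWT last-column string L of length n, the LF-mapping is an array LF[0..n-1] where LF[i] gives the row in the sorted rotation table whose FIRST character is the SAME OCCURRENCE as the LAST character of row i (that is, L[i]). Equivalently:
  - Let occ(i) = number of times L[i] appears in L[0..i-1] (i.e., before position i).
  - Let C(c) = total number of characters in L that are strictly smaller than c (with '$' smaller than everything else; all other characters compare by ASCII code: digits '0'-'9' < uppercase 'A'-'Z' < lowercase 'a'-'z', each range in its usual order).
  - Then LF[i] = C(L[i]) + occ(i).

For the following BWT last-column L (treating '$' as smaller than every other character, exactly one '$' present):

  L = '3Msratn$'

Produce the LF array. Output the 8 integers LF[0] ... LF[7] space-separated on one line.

Answer: 1 2 6 5 3 7 4 0

Derivation:
Char counts: '$':1, '3':1, 'M':1, 'a':1, 'n':1, 'r':1, 's':1, 't':1
C (first-col start): C('$')=0, C('3')=1, C('M')=2, C('a')=3, C('n')=4, C('r')=5, C('s')=6, C('t')=7
L[0]='3': occ=0, LF[0]=C('3')+0=1+0=1
L[1]='M': occ=0, LF[1]=C('M')+0=2+0=2
L[2]='s': occ=0, LF[2]=C('s')+0=6+0=6
L[3]='r': occ=0, LF[3]=C('r')+0=5+0=5
L[4]='a': occ=0, LF[4]=C('a')+0=3+0=3
L[5]='t': occ=0, LF[5]=C('t')+0=7+0=7
L[6]='n': occ=0, LF[6]=C('n')+0=4+0=4
L[7]='$': occ=0, LF[7]=C('$')+0=0+0=0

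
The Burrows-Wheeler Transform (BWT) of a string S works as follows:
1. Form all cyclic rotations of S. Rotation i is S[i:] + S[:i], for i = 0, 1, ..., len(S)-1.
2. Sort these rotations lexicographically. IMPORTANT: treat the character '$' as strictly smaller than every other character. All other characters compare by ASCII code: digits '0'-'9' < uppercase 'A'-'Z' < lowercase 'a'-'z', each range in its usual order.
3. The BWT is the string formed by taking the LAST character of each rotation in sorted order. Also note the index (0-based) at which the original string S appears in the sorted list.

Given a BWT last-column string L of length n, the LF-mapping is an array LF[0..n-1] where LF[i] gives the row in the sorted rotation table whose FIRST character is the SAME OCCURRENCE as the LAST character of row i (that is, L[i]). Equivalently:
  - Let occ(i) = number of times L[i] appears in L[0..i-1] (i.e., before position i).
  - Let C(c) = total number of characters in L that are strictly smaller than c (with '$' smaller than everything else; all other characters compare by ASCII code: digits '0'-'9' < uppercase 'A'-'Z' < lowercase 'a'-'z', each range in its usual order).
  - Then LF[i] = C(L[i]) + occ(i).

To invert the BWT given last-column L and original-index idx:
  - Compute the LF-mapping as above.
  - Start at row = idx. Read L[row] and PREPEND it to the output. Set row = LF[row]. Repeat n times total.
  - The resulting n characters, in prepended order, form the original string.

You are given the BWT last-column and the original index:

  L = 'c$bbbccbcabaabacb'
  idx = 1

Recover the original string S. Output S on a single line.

LF mapping: 12 0 5 6 7 13 14 8 15 1 9 2 3 10 4 16 11
Walk LF starting at row 1, prepending L[row]:
  step 1: row=1, L[1]='$', prepend. Next row=LF[1]=0
  step 2: row=0, L[0]='c', prepend. Next row=LF[0]=12
  step 3: row=12, L[12]='a', prepend. Next row=LF[12]=3
  step 4: row=3, L[3]='b', prepend. Next row=LF[3]=6
  step 5: row=6, L[6]='c', prepend. Next row=LF[6]=14
  step 6: row=14, L[14]='a', prepend. Next row=LF[14]=4
  step 7: row=4, L[4]='b', prepend. Next row=LF[4]=7
  step 8: row=7, L[7]='b', prepend. Next row=LF[7]=8
  step 9: row=8, L[8]='c', prepend. Next row=LF[8]=15
  step 10: row=15, L[15]='c', prepend. Next row=LF[15]=16
  step 11: row=16, L[16]='b', prepend. Next row=LF[16]=11
  step 12: row=11, L[11]='a', prepend. Next row=LF[11]=2
  step 13: row=2, L[2]='b', prepend. Next row=LF[2]=5
  step 14: row=5, L[5]='c', prepend. Next row=LF[5]=13
  step 15: row=13, L[13]='b', prepend. Next row=LF[13]=10
  step 16: row=10, L[10]='b', prepend. Next row=LF[10]=9
  step 17: row=9, L[9]='a', prepend. Next row=LF[9]=1
Reversed output: abbcbabccbbacbac$

Answer: abbcbabccbbacbac$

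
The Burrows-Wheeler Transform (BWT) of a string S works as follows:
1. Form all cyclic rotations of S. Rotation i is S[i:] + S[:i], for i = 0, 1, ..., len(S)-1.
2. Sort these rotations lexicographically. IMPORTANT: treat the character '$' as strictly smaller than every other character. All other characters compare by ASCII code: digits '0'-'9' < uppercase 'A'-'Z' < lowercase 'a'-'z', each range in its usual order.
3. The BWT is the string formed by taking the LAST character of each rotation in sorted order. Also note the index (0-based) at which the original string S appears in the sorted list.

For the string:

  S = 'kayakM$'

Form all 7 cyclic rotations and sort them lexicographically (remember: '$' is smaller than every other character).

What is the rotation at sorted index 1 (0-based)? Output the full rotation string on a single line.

All 7 rotations (rotation i = S[i:]+S[:i]):
  rot[0] = kayakM$
  rot[1] = ayakM$k
  rot[2] = yakM$ka
  rot[3] = akM$kay
  rot[4] = kM$kaya
  rot[5] = M$kayak
  rot[6] = $kayakM
Sorted (with $ < everything):
  sorted[0] = $kayakM
  sorted[1] = M$kayak
  sorted[2] = akM$kay
  sorted[3] = ayakM$k
  sorted[4] = kM$kaya
  sorted[5] = kayakM$
  sorted[6] = yakM$ka
sorted[1] = M$kayak

Answer: M$kayak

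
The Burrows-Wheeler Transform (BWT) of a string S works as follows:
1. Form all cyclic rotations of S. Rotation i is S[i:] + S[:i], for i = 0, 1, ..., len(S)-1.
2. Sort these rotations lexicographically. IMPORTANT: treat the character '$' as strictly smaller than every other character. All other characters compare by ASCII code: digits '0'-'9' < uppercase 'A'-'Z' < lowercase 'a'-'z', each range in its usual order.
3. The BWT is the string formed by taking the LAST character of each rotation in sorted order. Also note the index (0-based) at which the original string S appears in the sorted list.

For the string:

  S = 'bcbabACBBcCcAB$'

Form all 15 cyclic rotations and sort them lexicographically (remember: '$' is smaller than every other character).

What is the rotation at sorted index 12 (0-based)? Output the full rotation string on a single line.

Answer: cAB$bcbabACBBcC

Derivation:
All 15 rotations (rotation i = S[i:]+S[:i]):
  rot[0] = bcbabACBBcCcAB$
  rot[1] = cbabACBBcCcAB$b
  rot[2] = babACBBcCcAB$bc
  rot[3] = abACBBcCcAB$bcb
  rot[4] = bACBBcCcAB$bcba
  rot[5] = ACBBcCcAB$bcbab
  rot[6] = CBBcCcAB$bcbabA
  rot[7] = BBcCcAB$bcbabAC
  rot[8] = BcCcAB$bcbabACB
  rot[9] = cCcAB$bcbabACBB
  rot[10] = CcAB$bcbabACBBc
  rot[11] = cAB$bcbabACBBcC
  rot[12] = AB$bcbabACBBcCc
  rot[13] = B$bcbabACBBcCcA
  rot[14] = $bcbabACBBcCcAB
Sorted (with $ < everything):
  sorted[0] = $bcbabACBBcCcAB
  sorted[1] = AB$bcbabACBBcCc
  sorted[2] = ACBBcCcAB$bcbab
  sorted[3] = B$bcbabACBBcCcA
  sorted[4] = BBcCcAB$bcbabAC
  sorted[5] = BcCcAB$bcbabACB
  sorted[6] = CBBcCcAB$bcbabA
  sorted[7] = CcAB$bcbabACBBc
  sorted[8] = abACBBcCcAB$bcb
  sorted[9] = bACBBcCcAB$bcba
  sorted[10] = babACBBcCcAB$bc
  sorted[11] = bcbabACBBcCcAB$
  sorted[12] = cAB$bcbabACBBcC
  sorted[13] = cCcAB$bcbabACBB
  sorted[14] = cbabACBBcCcAB$b
sorted[12] = cAB$bcbabACBBcC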